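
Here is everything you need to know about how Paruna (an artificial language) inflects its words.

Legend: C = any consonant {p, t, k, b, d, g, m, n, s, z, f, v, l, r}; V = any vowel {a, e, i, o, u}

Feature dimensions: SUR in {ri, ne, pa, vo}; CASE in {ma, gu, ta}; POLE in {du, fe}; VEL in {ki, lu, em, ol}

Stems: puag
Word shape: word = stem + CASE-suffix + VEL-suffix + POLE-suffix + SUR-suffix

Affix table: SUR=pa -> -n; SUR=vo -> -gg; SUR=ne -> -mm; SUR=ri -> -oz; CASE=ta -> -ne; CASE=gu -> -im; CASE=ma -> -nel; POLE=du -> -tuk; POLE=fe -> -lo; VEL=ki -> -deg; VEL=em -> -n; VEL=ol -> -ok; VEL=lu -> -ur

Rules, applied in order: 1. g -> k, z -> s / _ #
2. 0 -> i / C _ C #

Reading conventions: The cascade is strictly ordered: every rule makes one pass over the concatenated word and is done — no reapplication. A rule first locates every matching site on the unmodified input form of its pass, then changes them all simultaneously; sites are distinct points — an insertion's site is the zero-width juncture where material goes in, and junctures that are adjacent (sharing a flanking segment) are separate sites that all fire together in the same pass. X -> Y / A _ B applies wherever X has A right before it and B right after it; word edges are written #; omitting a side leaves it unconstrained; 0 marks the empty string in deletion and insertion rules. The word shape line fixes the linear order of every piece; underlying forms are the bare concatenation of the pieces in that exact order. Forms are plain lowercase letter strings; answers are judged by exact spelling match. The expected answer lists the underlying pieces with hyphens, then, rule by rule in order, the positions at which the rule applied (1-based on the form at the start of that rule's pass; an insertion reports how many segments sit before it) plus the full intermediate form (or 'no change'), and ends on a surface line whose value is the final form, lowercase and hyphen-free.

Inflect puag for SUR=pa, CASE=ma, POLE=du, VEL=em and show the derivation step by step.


underlying: puag-nel-n-tuk-n
1. g -> k, z -> s / _ #: no change
2. 0 -> i / C _ C #: inserts after position(s) 11: puagnelntukin
surface: puagnelntukin


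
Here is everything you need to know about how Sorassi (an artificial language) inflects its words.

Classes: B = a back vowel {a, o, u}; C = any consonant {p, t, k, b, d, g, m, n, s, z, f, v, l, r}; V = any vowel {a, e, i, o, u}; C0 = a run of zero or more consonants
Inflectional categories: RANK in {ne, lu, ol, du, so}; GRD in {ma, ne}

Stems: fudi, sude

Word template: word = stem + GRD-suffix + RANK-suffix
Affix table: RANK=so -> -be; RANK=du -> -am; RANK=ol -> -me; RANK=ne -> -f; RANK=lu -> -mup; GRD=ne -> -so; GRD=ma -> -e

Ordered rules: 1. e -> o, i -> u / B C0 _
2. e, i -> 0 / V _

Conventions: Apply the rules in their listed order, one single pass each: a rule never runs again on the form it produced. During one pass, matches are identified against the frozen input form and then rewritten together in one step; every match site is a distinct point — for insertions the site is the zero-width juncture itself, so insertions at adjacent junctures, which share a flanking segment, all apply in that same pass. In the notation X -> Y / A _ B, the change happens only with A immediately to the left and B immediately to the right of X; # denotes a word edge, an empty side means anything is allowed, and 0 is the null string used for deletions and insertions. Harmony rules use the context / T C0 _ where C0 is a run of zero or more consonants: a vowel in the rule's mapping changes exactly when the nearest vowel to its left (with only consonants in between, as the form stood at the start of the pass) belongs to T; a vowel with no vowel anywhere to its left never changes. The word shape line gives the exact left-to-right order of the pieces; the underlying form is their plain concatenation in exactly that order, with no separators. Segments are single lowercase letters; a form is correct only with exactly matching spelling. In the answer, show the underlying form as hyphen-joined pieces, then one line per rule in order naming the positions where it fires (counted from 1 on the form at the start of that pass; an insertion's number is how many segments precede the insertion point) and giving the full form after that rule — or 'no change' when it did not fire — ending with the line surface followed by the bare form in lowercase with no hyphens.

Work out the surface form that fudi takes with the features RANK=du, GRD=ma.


underlying: fudi-e-am
1. e -> o, i -> u / B C0 _: fires at position(s) 4: fudueam
2. e, i -> 0 / V _: fires at position(s) 5: fuduam
surface: fuduam


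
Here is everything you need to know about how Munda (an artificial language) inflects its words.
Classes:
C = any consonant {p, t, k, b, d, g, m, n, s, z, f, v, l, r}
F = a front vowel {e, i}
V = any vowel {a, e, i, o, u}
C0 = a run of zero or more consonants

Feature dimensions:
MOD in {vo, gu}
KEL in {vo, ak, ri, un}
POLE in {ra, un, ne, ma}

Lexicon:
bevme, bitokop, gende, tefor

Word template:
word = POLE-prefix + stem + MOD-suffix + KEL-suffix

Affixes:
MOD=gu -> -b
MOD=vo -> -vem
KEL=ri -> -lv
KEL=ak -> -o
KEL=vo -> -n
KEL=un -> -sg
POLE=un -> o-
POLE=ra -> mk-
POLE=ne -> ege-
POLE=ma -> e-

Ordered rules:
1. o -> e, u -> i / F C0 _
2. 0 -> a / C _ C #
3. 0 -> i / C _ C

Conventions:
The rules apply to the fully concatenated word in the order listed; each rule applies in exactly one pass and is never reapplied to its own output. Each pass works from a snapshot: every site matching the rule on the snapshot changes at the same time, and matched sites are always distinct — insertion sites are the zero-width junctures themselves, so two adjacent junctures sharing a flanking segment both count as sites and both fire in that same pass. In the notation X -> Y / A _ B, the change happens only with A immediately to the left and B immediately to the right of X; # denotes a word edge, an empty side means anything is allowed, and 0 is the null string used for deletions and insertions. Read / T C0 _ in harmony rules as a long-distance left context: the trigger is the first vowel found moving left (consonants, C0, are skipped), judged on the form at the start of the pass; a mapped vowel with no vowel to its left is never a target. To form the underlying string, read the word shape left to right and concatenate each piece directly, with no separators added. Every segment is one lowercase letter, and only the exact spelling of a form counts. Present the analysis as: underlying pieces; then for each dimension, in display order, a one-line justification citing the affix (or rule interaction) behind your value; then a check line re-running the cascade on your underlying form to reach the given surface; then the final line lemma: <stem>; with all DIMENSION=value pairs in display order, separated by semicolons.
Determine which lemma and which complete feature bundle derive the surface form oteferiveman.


underlying: o-tefor-vem-n
MOD=vo - signalled by the affix -vem
KEL=vo - signalled by the affix -n
POLE=un - signalled by the affix o-
check: oteforvemn -> otefervemn -> oteferveman -> oteferiveman
lemma: tefor; MOD=vo; KEL=vo; POLE=un


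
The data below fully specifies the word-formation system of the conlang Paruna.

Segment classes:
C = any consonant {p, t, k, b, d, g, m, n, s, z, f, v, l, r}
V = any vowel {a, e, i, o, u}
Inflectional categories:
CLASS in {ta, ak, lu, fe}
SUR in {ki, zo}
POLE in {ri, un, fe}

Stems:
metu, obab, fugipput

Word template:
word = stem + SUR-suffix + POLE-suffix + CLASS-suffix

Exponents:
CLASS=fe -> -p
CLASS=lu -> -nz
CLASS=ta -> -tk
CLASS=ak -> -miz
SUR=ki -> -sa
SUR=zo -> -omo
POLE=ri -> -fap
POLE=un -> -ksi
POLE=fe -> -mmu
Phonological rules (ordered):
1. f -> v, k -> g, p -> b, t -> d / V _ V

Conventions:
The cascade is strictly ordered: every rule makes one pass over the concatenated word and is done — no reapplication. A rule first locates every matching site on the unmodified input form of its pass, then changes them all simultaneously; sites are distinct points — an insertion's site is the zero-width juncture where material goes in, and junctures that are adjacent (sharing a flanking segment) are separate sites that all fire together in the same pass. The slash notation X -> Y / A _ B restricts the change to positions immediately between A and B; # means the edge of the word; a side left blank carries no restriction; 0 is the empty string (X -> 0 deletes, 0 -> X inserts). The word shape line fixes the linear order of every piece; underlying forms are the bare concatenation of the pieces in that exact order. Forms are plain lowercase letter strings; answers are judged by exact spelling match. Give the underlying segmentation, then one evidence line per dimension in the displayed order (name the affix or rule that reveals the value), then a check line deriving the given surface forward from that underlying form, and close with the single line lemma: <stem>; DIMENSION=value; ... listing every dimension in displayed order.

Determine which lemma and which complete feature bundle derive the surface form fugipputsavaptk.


underlying: fugipput-sa-fap-tk
CLASS=ta - signalled by the affix -tk
SUR=ki - signalled by the affix -sa
POLE=ri - signalled by the affix -fap
check: fugipputsafaptk -> fugipputsavaptk
lemma: fugipput; CLASS=ta; SUR=ki; POLE=ri


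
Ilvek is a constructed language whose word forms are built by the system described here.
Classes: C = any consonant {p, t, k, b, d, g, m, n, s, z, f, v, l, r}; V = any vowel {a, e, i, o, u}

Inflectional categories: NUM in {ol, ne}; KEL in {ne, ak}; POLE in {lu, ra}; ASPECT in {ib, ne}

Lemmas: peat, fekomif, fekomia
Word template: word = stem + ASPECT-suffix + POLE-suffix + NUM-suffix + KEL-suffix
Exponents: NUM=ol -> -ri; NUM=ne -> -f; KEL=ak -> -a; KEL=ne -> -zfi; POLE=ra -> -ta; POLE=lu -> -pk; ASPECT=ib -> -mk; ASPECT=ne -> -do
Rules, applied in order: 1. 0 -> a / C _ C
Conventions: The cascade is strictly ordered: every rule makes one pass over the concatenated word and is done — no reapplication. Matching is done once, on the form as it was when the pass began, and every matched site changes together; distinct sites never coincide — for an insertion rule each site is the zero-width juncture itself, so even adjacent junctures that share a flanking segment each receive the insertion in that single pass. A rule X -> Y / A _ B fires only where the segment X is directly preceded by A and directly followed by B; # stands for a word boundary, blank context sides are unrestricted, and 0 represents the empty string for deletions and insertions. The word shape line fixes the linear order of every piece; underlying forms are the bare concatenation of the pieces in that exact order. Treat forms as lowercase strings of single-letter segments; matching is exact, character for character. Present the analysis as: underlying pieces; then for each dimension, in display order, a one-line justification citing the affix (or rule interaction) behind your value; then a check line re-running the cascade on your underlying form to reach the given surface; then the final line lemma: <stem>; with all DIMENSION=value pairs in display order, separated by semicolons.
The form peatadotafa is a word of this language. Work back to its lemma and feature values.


underlying: peat-do-ta-f-a
NUM=ne - signalled by the affix -f
KEL=ak - signalled by the affix -a
POLE=ra - signalled by the affix -ta
ASPECT=ne - signalled by the affix -do
check: peatdotafa -> peatadotafa
lemma: peat; NUM=ne; KEL=ak; POLE=ra; ASPECT=ne


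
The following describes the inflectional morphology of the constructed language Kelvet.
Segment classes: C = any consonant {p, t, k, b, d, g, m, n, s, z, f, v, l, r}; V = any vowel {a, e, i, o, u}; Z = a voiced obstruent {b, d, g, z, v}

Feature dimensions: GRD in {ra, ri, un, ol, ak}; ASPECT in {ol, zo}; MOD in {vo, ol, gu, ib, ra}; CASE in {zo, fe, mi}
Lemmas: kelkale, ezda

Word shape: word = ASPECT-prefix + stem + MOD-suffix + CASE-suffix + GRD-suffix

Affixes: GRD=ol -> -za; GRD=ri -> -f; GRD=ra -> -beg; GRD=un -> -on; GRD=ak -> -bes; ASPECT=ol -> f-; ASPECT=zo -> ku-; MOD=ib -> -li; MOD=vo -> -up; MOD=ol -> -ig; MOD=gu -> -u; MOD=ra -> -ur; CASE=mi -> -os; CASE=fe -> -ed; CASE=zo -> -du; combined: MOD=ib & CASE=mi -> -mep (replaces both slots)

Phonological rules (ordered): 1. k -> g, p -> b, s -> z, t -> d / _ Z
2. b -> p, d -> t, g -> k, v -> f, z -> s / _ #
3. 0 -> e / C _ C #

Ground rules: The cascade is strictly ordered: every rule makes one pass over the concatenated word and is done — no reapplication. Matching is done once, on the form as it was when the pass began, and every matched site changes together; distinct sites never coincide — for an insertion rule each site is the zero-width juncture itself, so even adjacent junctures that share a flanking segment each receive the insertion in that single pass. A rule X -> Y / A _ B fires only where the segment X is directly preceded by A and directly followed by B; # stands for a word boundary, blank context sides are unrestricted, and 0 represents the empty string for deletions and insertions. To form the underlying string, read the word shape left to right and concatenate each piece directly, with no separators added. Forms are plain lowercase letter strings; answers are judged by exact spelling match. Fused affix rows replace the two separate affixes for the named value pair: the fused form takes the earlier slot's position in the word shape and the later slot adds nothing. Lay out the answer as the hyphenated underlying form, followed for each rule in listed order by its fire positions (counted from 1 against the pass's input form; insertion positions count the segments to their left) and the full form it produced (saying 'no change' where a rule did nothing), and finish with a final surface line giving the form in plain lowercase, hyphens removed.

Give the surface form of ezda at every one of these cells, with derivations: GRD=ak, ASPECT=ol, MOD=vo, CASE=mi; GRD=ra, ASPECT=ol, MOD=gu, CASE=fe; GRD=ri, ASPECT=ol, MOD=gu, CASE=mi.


cell GRD=ak, ASPECT=ol, MOD=vo, CASE=mi:
underlying: f-ezda-up-os-bes
1. k -> g, p -> b, s -> z, t -> d / _ Z: fires at position(s) 9: fezdaupozbes
2. b -> p, d -> t, g -> k, v -> f, z -> s / _ #: no change
3. 0 -> e / C _ C #: no change
surface: fezdaupozbes

cell GRD=ra, ASPECT=ol, MOD=gu, CASE=fe:
underlying: f-ezda-u-ed-beg
1. k -> g, p -> b, s -> z, t -> d / _ Z: no change
2. b -> p, d -> t, g -> k, v -> f, z -> s / _ #: fires at position(s) 11: fezdauedbek
3. 0 -> e / C _ C #: no change
surface: fezdauedbek

cell GRD=ri, ASPECT=ol, MOD=gu, CASE=mi:
underlying: f-ezda-u-os-f
1. k -> g, p -> b, s -> z, t -> d / _ Z: no change
2. b -> p, d -> t, g -> k, v -> f, z -> s / _ #: no change
3. 0 -> e / C _ C #: inserts after position(s) 8: fezdauosef
surface: fezdauosef


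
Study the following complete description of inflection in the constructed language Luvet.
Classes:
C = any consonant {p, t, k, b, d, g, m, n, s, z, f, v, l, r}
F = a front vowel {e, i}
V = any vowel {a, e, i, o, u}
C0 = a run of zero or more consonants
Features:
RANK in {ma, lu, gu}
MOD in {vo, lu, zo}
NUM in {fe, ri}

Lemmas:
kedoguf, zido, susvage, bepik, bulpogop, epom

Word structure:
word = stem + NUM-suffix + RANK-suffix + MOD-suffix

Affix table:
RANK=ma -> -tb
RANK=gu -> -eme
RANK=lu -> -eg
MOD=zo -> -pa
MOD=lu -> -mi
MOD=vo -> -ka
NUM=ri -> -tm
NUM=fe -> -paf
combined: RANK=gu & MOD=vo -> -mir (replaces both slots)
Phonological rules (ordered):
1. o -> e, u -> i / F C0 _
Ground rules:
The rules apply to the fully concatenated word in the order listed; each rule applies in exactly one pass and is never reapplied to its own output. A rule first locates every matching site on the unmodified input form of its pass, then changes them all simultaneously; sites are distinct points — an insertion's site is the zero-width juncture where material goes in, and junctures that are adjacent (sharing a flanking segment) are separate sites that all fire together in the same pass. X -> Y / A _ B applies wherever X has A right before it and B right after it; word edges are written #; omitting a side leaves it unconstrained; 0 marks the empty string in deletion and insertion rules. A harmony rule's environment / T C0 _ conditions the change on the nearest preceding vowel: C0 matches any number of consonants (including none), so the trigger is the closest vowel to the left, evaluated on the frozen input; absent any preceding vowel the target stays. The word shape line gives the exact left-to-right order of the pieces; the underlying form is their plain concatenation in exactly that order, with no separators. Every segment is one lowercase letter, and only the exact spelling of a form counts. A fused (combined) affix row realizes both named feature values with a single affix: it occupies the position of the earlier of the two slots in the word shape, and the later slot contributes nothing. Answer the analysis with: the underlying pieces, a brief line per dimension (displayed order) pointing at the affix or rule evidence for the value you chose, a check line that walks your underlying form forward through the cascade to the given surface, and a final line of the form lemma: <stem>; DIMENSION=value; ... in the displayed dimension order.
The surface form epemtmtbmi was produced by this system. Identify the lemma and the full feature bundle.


underlying: epom-tm-tb-mi
RANK=ma - signalled by the affix -tb
MOD=lu - signalled by the affix -mi
NUM=ri - signalled by the affix -tm
check: epomtmtbmi -> epemtmtbmi
lemma: epom; RANK=ma; MOD=lu; NUM=ri


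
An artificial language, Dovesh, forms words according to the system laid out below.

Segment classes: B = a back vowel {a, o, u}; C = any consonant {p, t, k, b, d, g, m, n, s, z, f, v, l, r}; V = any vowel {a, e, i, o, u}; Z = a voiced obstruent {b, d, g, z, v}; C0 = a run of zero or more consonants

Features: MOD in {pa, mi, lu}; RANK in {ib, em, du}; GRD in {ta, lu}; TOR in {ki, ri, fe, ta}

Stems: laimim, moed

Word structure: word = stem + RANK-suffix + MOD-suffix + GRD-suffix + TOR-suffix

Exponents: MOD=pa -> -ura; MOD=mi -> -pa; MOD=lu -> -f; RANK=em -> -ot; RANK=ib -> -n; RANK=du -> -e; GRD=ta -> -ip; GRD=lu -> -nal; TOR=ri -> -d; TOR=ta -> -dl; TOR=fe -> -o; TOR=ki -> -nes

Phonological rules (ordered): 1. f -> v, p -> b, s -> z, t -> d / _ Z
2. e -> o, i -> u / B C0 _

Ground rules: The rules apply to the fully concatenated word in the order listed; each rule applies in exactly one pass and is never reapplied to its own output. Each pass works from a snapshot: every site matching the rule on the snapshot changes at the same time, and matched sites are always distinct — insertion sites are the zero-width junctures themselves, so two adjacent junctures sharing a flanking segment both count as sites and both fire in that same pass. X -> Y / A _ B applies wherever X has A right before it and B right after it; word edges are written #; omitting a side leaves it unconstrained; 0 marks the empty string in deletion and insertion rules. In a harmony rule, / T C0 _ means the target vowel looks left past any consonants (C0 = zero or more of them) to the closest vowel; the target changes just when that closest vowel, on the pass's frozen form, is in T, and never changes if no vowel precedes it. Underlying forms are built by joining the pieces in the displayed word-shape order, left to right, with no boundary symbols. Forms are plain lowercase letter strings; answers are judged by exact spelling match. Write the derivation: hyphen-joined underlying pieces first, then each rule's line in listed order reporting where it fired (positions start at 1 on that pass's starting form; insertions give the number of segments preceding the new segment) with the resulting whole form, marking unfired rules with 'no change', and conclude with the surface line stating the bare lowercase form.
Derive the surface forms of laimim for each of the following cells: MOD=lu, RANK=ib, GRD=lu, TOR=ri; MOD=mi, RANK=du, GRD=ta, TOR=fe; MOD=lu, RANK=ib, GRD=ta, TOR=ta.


cell MOD=lu, RANK=ib, GRD=lu, TOR=ri:
underlying: laimim-n-f-nal-d
1. f -> v, p -> b, s -> z, t -> d / _ Z: no change
2. e -> o, i -> u / B C0 _: fires at position(s) 3: laumimnfnald
surface: laumimnfnald

cell MOD=mi, RANK=du, GRD=ta, TOR=fe:
underlying: laimim-e-pa-ip-o
1. f -> v, p -> b, s -> z, t -> d / _ Z: no change
2. e -> o, i -> u / B C0 _: fires at position(s) 3, 10: laumimepaupo
surface: laumimepaupo

cell MOD=lu, RANK=ib, GRD=ta, TOR=ta:
underlying: laimim-n-f-ip-dl
1. f -> v, p -> b, s -> z, t -> d / _ Z: fires at position(s) 10: laimimnfibdl
2. e -> o, i -> u / B C0 _: fires at position(s) 3: laumimnfibdl
surface: laumimnfibdl


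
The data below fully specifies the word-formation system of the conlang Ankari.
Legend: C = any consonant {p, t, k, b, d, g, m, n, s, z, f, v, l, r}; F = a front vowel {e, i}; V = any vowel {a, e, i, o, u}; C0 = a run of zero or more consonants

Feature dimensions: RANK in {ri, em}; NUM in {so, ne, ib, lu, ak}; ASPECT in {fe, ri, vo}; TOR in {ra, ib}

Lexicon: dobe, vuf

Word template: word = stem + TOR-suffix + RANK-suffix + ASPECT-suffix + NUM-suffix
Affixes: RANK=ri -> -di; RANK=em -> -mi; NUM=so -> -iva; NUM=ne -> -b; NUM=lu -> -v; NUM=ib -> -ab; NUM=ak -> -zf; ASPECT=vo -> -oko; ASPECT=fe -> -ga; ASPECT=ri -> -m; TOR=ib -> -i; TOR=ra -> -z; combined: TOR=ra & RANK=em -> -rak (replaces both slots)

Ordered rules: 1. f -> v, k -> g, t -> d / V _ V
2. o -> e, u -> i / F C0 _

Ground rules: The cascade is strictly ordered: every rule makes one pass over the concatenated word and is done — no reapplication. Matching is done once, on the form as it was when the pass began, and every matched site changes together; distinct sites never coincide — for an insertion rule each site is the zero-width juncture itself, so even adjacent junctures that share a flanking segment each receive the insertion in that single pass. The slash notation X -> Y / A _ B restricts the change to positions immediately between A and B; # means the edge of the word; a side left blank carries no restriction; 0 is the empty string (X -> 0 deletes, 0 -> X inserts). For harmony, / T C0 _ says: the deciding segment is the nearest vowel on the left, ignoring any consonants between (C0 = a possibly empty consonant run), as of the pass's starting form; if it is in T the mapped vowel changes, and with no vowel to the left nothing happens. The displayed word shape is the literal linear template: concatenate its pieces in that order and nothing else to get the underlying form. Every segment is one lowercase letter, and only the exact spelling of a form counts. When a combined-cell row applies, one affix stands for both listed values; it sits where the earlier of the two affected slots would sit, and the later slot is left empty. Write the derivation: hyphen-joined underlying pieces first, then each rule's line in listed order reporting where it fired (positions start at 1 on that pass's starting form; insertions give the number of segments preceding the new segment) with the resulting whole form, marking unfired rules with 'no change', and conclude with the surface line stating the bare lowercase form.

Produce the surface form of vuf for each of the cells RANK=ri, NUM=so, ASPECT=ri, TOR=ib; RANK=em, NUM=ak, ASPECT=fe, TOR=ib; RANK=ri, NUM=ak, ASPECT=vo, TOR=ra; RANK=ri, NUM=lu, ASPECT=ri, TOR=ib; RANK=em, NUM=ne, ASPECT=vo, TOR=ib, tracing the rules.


cell RANK=ri, NUM=so, ASPECT=ri, TOR=ib:
underlying: vuf-i-di-m-iva
1. f -> v, k -> g, t -> d / V _ V: fires at position(s) 3: vuvidimiva
2. o -> e, u -> i / F C0 _: no change
surface: vuvidimiva

cell RANK=em, NUM=ak, ASPECT=fe, TOR=ib:
underlying: vuf-i-mi-ga-zf
1. f -> v, k -> g, t -> d / V _ V: fires at position(s) 3: vuvimigazf
2. o -> e, u -> i / F C0 _: no change
surface: vuvimigazf

cell RANK=ri, NUM=ak, ASPECT=vo, TOR=ra:
underlying: vuf-z-di-oko-zf
1. f -> v, k -> g, t -> d / V _ V: fires at position(s) 8: vufzdiogozf
2. o -> e, u -> i / F C0 _: fires at position(s) 7: vufzdiegozf
surface: vufzdiegozf

cell RANK=ri, NUM=lu, ASPECT=ri, TOR=ib:
underlying: vuf-i-di-m-v
1. f -> v, k -> g, t -> d / V _ V: fires at position(s) 3: vuvidimv
2. o -> e, u -> i / F C0 _: no change
surface: vuvidimv

cell RANK=em, NUM=ne, ASPECT=vo, TOR=ib:
underlying: vuf-i-mi-oko-b
1. f -> v, k -> g, t -> d / V _ V: fires at position(s) 3, 8: vuvimiogob
2. o -> e, u -> i / F C0 _: fires at position(s) 7: vuvimiegob
surface: vuvimiegob


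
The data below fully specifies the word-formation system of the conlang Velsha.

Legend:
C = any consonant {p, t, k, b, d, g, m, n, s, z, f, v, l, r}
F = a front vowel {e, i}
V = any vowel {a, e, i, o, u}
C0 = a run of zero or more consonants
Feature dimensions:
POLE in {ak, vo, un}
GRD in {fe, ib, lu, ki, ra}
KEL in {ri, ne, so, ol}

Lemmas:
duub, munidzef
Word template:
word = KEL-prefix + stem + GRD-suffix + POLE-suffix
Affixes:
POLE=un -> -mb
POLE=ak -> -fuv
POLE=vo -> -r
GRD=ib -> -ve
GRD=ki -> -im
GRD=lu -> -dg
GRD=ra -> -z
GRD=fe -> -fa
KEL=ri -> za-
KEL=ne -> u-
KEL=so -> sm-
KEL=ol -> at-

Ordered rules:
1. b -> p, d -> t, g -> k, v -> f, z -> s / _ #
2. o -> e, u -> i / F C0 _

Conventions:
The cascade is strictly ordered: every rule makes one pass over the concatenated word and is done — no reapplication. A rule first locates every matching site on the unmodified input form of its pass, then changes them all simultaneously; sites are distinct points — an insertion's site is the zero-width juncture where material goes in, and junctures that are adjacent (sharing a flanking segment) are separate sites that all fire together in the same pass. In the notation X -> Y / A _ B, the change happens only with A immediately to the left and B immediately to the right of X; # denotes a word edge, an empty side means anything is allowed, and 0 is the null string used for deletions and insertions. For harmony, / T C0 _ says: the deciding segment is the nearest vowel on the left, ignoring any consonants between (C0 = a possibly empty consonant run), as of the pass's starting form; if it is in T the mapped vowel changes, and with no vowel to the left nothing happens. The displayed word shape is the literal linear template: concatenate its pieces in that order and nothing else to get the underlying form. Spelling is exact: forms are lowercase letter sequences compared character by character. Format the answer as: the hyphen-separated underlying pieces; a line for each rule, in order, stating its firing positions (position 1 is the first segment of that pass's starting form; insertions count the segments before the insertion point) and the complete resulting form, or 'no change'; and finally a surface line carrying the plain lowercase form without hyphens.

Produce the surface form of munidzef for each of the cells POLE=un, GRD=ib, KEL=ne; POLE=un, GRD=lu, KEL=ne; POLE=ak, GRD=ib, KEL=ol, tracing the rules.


cell POLE=un, GRD=ib, KEL=ne:
underlying: u-munidzef-ve-mb
1. b -> p, d -> t, g -> k, v -> f, z -> s / _ #: fires at position(s) 13: umunidzefvemp
2. o -> e, u -> i / F C0 _: no change
surface: umunidzefvemp

cell POLE=un, GRD=lu, KEL=ne:
underlying: u-munidzef-dg-mb
1. b -> p, d -> t, g -> k, v -> f, z -> s / _ #: fires at position(s) 13: umunidzefdgmp
2. o -> e, u -> i / F C0 _: no change
surface: umunidzefdgmp

cell POLE=ak, GRD=ib, KEL=ol:
underlying: at-munidzef-ve-fuv
1. b -> p, d -> t, g -> k, v -> f, z -> s / _ #: fires at position(s) 15: atmunidzefvefuf
2. o -> e, u -> i / F C0 _: fires at position(s) 14: atmunidzefvefif
surface: atmunidzefvefif


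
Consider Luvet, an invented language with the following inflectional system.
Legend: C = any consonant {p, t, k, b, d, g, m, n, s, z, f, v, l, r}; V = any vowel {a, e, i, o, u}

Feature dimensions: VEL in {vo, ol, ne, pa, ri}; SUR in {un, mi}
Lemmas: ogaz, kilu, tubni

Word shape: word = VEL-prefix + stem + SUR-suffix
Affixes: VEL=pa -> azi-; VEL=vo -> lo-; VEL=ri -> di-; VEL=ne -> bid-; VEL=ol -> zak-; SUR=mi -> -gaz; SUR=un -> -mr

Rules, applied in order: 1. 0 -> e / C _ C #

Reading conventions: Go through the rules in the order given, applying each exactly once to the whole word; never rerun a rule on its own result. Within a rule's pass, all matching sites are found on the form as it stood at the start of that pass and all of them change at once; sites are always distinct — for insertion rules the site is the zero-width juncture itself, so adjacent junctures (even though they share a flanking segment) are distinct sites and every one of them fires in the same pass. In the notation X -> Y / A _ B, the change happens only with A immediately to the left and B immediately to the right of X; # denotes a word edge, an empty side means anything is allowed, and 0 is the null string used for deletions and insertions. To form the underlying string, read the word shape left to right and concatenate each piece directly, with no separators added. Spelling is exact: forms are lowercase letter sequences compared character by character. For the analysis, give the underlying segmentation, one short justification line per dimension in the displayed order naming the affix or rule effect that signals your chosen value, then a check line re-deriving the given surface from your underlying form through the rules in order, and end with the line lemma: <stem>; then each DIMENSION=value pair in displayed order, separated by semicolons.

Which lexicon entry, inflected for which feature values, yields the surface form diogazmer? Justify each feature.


underlying: di-ogaz-mr
VEL=ri - signalled by the affix di-
SUR=un - signalled by the affix -mr
check: diogazmr -> diogazmer
lemma: ogaz; VEL=ri; SUR=un


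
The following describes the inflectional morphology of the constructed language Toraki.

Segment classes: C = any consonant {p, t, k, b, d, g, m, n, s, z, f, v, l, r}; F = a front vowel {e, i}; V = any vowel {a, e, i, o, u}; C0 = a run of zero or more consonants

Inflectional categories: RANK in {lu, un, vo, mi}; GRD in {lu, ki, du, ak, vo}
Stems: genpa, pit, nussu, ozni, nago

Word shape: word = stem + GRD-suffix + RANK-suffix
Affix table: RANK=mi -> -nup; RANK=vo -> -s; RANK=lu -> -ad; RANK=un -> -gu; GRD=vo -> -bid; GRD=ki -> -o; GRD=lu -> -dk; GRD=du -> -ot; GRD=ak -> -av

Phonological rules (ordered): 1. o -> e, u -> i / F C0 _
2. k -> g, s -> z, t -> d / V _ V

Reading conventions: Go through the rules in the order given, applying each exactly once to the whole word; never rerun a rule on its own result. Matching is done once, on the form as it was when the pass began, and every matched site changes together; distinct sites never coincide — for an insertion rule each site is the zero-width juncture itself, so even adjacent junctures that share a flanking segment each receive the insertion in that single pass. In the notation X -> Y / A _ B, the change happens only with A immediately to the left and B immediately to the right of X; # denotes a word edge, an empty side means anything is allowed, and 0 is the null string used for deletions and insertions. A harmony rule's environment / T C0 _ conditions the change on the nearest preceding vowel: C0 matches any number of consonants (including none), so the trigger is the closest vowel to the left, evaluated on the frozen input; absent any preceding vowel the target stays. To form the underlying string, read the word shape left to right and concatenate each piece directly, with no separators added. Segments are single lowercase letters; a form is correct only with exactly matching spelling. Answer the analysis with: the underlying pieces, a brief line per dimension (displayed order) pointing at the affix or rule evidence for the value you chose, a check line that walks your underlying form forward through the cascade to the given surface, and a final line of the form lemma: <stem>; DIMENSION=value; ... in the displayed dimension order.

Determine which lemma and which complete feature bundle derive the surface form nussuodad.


underlying: nussu-ot-ad
RANK=lu - signalled by the affix -ad
GRD=du - signalled by the affix -ot
check: nussuotad -> nussuotad -> nussuodad
lemma: nussu; RANK=lu; GRD=du


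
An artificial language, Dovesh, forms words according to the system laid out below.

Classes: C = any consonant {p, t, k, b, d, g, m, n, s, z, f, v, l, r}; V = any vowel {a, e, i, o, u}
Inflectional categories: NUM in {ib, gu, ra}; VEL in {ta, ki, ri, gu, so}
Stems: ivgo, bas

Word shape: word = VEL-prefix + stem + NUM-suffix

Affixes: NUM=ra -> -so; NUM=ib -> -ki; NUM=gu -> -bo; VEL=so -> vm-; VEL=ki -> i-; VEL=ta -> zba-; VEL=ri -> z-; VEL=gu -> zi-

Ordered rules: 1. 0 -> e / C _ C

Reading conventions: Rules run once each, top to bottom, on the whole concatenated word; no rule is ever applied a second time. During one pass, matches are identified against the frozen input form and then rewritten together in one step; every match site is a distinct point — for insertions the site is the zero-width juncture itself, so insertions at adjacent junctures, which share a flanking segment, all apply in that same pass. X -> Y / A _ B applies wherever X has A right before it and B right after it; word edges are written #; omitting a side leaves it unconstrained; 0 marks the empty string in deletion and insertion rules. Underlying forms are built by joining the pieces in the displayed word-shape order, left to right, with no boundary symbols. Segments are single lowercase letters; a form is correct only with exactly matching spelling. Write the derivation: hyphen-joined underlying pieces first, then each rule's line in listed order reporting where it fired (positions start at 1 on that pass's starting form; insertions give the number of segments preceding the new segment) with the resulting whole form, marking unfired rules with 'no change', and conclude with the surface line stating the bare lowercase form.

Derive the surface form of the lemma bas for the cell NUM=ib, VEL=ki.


underlying: i-bas-ki
1. 0 -> e / C _ C: inserts after position(s) 4: ibaseki
surface: ibaseki


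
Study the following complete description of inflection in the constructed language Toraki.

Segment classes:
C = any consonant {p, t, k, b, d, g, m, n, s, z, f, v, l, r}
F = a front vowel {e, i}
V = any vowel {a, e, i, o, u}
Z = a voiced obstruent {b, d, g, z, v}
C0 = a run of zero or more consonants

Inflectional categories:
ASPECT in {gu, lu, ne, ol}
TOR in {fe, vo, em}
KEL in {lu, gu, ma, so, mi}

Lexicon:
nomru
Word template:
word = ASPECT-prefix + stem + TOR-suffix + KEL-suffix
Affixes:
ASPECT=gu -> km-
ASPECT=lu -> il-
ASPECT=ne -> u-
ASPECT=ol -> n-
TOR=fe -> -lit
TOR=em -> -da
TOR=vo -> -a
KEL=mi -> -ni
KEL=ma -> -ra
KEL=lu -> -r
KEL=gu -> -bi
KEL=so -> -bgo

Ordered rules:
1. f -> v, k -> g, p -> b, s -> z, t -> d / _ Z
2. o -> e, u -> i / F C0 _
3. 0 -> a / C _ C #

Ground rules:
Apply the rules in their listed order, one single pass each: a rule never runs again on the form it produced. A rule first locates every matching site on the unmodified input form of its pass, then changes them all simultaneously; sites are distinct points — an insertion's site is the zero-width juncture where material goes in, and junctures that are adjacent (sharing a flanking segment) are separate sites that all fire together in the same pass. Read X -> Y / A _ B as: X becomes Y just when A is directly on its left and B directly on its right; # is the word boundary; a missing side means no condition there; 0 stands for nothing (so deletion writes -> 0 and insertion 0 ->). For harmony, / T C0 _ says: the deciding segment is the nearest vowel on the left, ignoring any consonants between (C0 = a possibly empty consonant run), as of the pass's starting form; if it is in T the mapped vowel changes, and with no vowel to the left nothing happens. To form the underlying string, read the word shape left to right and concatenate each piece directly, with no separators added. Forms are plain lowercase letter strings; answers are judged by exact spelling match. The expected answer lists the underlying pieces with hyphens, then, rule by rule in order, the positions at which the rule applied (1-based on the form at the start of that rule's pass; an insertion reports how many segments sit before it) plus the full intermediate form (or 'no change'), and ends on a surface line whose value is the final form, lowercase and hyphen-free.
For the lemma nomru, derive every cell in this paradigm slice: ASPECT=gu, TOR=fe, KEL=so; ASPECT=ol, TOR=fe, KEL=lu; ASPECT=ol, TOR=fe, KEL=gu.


cell ASPECT=gu, TOR=fe, KEL=so:
underlying: km-nomru-lit-bgo
1. f -> v, k -> g, p -> b, s -> z, t -> d / _ Z: fires at position(s) 10: kmnomrulidbgo
2. o -> e, u -> i / F C0 _: fires at position(s) 13: kmnomrulidbge
3. 0 -> a / C _ C #: no change
surface: kmnomrulidbge

cell ASPECT=ol, TOR=fe, KEL=lu:
underlying: n-nomru-lit-r
1. f -> v, k -> g, p -> b, s -> z, t -> d / _ Z: no change
2. o -> e, u -> i / F C0 _: no change
3. 0 -> a / C _ C #: inserts after position(s) 9: nnomrulitar
surface: nnomrulitar

cell ASPECT=ol, TOR=fe, KEL=gu:
underlying: n-nomru-lit-bi
1. f -> v, k -> g, p -> b, s -> z, t -> d / _ Z: fires at position(s) 9: nnomrulidbi
2. o -> e, u -> i / F C0 _: no change
3. 0 -> a / C _ C #: no change
surface: nnomrulidbi


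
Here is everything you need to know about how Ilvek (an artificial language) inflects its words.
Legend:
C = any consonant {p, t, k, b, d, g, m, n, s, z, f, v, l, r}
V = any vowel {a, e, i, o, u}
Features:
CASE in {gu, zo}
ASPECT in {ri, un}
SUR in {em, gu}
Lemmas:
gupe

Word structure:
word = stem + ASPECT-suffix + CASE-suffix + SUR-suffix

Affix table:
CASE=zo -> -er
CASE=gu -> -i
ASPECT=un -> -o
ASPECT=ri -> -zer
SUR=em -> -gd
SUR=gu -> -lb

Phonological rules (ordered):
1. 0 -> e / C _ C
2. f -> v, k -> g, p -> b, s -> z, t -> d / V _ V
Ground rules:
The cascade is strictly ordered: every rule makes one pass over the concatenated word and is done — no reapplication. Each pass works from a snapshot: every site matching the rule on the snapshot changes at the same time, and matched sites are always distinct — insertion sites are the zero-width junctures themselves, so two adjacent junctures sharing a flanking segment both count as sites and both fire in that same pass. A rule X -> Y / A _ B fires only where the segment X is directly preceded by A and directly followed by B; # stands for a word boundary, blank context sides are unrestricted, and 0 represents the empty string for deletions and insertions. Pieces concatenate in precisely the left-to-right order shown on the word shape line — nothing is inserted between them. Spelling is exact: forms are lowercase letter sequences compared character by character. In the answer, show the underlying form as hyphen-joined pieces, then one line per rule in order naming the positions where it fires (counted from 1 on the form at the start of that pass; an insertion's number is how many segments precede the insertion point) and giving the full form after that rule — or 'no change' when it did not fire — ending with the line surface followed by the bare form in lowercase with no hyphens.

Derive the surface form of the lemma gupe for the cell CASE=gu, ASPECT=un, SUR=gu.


underlying: gupe-o-i-lb
1. 0 -> e / C _ C: inserts after position(s) 7: gupeoileb
2. f -> v, k -> g, p -> b, s -> z, t -> d / V _ V: fires at position(s) 3: gubeoileb
surface: gubeoileb


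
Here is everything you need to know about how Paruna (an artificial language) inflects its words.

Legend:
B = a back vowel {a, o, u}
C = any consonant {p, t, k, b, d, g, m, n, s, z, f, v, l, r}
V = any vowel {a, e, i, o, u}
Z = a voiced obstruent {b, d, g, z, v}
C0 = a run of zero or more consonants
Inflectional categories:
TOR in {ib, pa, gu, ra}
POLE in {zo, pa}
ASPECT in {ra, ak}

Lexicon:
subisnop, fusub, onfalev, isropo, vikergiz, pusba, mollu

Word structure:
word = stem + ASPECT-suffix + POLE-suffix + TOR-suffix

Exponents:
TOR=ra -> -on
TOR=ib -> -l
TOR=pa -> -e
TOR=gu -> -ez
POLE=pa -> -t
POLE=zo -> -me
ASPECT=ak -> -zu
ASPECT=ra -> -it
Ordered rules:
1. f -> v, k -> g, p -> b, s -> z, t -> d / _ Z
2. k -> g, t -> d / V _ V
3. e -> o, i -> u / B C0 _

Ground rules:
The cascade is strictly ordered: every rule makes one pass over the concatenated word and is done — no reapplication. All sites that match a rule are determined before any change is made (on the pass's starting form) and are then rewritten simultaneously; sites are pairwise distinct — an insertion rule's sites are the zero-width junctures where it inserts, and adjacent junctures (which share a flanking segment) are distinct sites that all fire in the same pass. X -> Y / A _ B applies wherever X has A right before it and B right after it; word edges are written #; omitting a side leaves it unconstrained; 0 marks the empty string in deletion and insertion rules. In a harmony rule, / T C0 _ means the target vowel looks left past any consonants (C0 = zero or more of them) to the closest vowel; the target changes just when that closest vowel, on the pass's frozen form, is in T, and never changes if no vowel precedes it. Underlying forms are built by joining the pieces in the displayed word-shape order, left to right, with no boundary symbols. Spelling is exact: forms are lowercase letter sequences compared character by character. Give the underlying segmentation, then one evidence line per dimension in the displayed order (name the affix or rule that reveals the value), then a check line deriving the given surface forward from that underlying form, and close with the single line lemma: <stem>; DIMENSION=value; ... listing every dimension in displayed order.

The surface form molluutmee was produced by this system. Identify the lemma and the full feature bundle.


underlying: mollu-it-me-e
TOR=pa - signalled by the affix -e
POLE=zo - signalled by the affix -me
ASPECT=ra - signalled by the affix -it
check: molluitmee -> molluitmee -> molluitmee -> molluutmee
lemma: mollu; TOR=pa; POLE=zo; ASPECT=ra
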